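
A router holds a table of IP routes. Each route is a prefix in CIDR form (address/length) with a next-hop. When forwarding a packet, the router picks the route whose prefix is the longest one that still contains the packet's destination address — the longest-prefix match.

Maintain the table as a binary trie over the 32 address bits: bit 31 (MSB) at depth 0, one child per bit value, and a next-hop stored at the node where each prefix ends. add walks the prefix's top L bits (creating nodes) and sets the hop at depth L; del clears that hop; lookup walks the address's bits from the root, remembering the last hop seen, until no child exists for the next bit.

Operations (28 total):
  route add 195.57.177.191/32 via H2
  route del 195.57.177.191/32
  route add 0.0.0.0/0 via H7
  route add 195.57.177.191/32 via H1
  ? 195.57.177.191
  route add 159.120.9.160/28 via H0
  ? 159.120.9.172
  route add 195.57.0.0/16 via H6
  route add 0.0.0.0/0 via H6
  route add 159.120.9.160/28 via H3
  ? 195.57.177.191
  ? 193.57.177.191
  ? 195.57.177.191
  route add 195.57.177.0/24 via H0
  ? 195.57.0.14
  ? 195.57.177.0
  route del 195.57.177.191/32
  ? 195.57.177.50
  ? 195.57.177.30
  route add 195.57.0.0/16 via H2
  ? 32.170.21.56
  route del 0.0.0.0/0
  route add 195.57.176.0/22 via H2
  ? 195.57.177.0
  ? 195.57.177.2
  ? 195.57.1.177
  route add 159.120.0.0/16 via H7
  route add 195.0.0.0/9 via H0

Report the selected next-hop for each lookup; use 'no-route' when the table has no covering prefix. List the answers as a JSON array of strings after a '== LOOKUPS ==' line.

Trace:
  add 195.57.177.191/32 -> H2 at depth 32
  - 195.57.177.191/32 clear@32
  add 0.0.0.0/0 -> H7 at depth 0
  add 195.57.177.191/32 -> H1 at depth 32
  ? 195.57.177.191  path d0:H7→d1:-→d2:-→d3:-→d4:-→d5:-→d6:-→d7:-→d8:-→d9:-→d10:-→d11:-→d12:-→d13:-→d14:-→d15:-→d16:-→d17:-→d18:-→d19:-→d20:-→d21:-→d22:-→d23:-→d24:-→d25:-→d26:-→d27:-→d28:-→d29:-→d30:-→d31:-→d32:H1  best=H1
  add 159.120.9.160/28 -> H0 at depth 28
  ? 159.120.9.172  path d0:H7→d1:-→d2:-→d3:-→d4:-→d5:-→d6:-→d7:-→d8:-→d9:-→d10:-→d11:-→d12:-→d13:-→d14:-→d15:-→d16:-→d17:-→d18:-→d19:-→d20:-→d21:-→d22:-→d23:-→d24:-→d25:-→d26:-→d27:-→d28:H0  best=H0
  add 195.57.0.0/16 -> H6 at depth 16
  add 0.0.0.0/0 -> H6 at depth 0
  add 159.120.9.160/28 -> H3 at depth 28
  ? 195.57.177.191  path d0:H6→d1:-→d2:-→d3:-→d4:-→d5:-→d6:-→d7:-→d8:-→d9:-→d10:-→d11:-→d12:-→d13:-→d14:-→d15:-→d16:H6→d17:-→d18:-→d19:-→d20:-→d21:-→d22:-→d23:-→d24:-→d25:-→d26:-→d27:-→d28:-→d29:-→d30:-→d31:-→d32:H1  best=H1
  ? 193.57.177.191  path d0:H6→d1:-→d2:-→d3:-→d4:-→d5:-→d6:-  best=H6
  ? 195.57.177.191  path d0:H6→d1:-→d2:-→d3:-→d4:-→d5:-→d6:-→d7:-→d8:-→d9:-→d10:-→d11:-→d12:-→d13:-→d14:-→d15:-→d16:H6→d17:-→d18:-→d19:-→d20:-→d21:-→d22:-→d23:-→d24:-→d25:-→d26:-→d27:-→d28:-→d29:-→d30:-→d31:-→d32:H1  best=H1
  add 195.57.177.0/24 -> H0 at depth 24
  ? 195.57.0.14  path d0:H6→d1:-→d2:-→d3:-→d4:-→d5:-→d6:-→d7:-→d8:-→d9:-→d10:-→d11:-→d12:-→d13:-→d14:-→d15:-→d16:H6  best=H6
  ? 195.57.177.0  path d0:H6→d1:-→d2:-→d3:-→d4:-→d5:-→d6:-→d7:-→d8:-→d9:-→d10:-→d11:-→d12:-→d13:-→d14:-→d15:-→d16:H6→d17:-→d18:-→d19:-→d20:-→d21:-→d22:-→d23:-→d24:H0  best=H0
  - 195.57.177.191/32 clear@32
  ? 195.57.177.50  path d0:H6→d1:-→d2:-→d3:-→d4:-→d5:-→d6:-→d7:-→d8:-→d9:-→d10:-→d11:-→d12:-→d13:-→d14:-→d15:-→d16:H6→d17:-→d18:-→d19:-→d20:-→d21:-→d22:-→d23:-→d24:H0  best=H0
  ? 195.57.177.30  path d0:H6→d1:-→d2:-→d3:-→d4:-→d5:-→d6:-→d7:-→d8:-→d9:-→d10:-→d11:-→d12:-→d13:-→d14:-→d15:-→d16:H6→d17:-→d18:-→d19:-→d20:-→d21:-→d22:-→d23:-→d24:H0  best=H0
  add 195.57.0.0/16 -> H2 at depth 16
  ? 32.170.21.56  path d0:H6  best=H6
  - 0.0.0.0/0 clear@0
  add 195.57.176.0/22 -> H2 at depth 22
  ? 195.57.177.0  path d0:-→d1:-→d2:-→d3:-→d4:-→d5:-→d6:-→d7:-→d8:-→d9:-→d10:-→d11:-→d12:-→d13:-→d14:-→d15:-→d16:H2→d17:-→d18:-→d19:-→d20:-→d21:-→d22:H2→d23:-→d24:H0  best=H0
  ? 195.57.177.2  path d0:-→d1:-→d2:-→d3:-→d4:-→d5:-→d6:-→d7:-→d8:-→d9:-→d10:-→d11:-→d12:-→d13:-→d14:-→d15:-→d16:H2→d17:-→d18:-→d19:-→d20:-→d21:-→d22:H2→d23:-→d24:H0  best=H0
  ? 195.57.1.177  path d0:-→d1:-→d2:-→d3:-→d4:-→d5:-→d6:-→d7:-→d8:-→d9:-→d10:-→d11:-→d12:-→d13:-→d14:-→d15:-→d16:H2  best=H2
  add 159.120.0.0/16 -> H7 at depth 16
  add 195.0.0.0/9 -> H0 at depth 9

== LOOKUPS ==
["H1","H0","H1","H6","H1","H6","H0","H0","H0","H6","H0","H0","H2"]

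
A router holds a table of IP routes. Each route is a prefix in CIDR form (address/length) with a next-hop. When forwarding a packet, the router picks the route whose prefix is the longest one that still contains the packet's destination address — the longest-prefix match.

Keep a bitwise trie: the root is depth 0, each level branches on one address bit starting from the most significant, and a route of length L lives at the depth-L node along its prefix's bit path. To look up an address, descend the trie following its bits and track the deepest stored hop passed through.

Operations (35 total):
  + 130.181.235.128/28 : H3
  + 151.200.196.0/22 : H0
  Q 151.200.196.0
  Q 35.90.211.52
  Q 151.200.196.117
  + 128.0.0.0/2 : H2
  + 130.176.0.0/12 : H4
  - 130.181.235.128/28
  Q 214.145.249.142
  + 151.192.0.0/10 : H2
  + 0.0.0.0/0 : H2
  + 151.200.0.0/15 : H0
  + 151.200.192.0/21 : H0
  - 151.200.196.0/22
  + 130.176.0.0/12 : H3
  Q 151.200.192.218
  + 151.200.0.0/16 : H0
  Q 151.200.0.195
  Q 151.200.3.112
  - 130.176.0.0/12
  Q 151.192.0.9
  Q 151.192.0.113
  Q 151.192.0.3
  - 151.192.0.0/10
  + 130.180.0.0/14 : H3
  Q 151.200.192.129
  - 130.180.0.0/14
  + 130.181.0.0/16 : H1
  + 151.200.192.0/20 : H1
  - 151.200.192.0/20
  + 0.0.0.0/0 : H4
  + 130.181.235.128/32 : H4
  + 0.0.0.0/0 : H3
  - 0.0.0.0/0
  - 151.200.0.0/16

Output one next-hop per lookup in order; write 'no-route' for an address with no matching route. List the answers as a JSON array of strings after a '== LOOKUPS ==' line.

Trace:
  + 130.181.235.128/28 (H3) depth=28
  + 151.200.196.0/22 (H0) depth=22
  Q 151.200.196.0: descend 1001011111001000110001 ; hops seen [H0] ; pick H0
  Q 35.90.211.52: descend ε ; hops seen [∅] ; pick no-route
  Q 151.200.196.117: descend 1001011111001000110001 ; hops seen [H0] ; pick H0
  + 128.0.0.0/2 (H2) depth=2
  + 130.176.0.0/12 (H4) depth=12
  - 130.181.235.128/28 clear@28
  Q 214.145.249.142: descend 1 ; hops seen [∅] ; pick no-route
  + 151.192.0.0/10 (H2) depth=10
  + 0.0.0.0/0 (H2) depth=0
  + 151.200.0.0/15 (H0) depth=15
  + 151.200.192.0/21 (H0) depth=21
  - 151.200.196.0/22 clear@22
  + 130.176.0.0/12 (H3) depth=12
  Q 151.200.192.218: descend 100101111100100011000 ; hops seen [H2,H2,H2,H0,H0] ; pick H0
  + 151.200.0.0/16 (H0) depth=16
  Q 151.200.0.195: descend 1001011111001000 ; hops seen [H2,H2,H2,H0,H0] ; pick H0
  Q 151.200.3.112: descend 1001011111001000 ; hops seen [H2,H2,H2,H0,H0] ; pick H0
  - 130.176.0.0/12 clear@12
  Q 151.192.0.9: descend 100101111100 ; hops seen [H2,H2,H2] ; pick H2
  Q 151.192.0.113: descend 100101111100 ; hops seen [H2,H2,H2] ; pick H2
  Q 151.192.0.3: descend 100101111100 ; hops seen [H2,H2,H2] ; pick H2
  - 151.192.0.0/10 clear@10
  + 130.180.0.0/14 (H3) depth=14
  Q 151.200.192.129: descend 100101111100100011000 ; hops seen [H2,H2,H0,H0,H0] ; pick H0
  - 130.180.0.0/14 clear@14
  + 130.181.0.0/16 (H1) depth=16
  + 151.200.192.0/20 (H1) depth=20
  - 151.200.192.0/20 clear@20
  + 0.0.0.0/0 (H4) depth=0
  + 130.181.235.128/32 (H4) depth=32
  + 0.0.0.0/0 (H3) depth=0
  - 0.0.0.0/0 clear@0
  - 151.200.0.0/16 clear@16

== LOOKUPS ==
["H0","no-route","H0","no-route","H0","H0","H0","H2","H2","H2","H0"]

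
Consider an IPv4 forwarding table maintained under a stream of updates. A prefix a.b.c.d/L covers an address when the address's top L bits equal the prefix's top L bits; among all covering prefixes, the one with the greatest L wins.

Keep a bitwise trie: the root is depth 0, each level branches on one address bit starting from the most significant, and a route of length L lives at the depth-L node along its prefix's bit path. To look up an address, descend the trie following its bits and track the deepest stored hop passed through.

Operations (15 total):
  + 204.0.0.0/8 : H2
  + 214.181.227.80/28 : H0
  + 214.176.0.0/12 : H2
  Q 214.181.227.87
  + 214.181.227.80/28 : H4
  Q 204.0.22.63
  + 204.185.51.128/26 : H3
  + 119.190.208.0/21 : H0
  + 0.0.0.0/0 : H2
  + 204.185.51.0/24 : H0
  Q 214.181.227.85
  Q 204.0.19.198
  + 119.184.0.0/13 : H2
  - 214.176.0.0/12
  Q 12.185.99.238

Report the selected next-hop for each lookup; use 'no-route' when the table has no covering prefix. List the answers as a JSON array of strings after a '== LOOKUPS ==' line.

Trace:
  + 204.0.0.0/8 (H2) depth=8
  + 214.181.227.80/28 (H0) depth=28
  + 214.176.0.0/12 (H2) depth=12
  lookup 214.181.227.87: bits 1101011010110101111000110101 walk d0:-→d1:-→d2:-→d3:-→d4:-→d5:-→d6:-→d7:-→d8:-→d9:-→d10:-→d11:-→d12:H2→d13:-→d14:-→d15:-→d16:-→d17:-→d18:-→d19:-→d20:-→d21:-→d22:-→d23:-→d24:-→d25:-→d26:-→d27:-→d28:H0 -> H0
  + 214.181.227.80/28 (H4) depth=28
  lookup 204.0.22.63: bits 11001100 walk d0:-→d1:-→d2:-→d3:-→d4:-→d5:-→d6:-→d7:-→d8:H2 -> H2
  + 204.185.51.128/26 (H3) depth=26
  + 119.190.208.0/21 (H0) depth=21
  + 0.0.0.0/0 (H2) depth=0
  + 204.185.51.0/24 (H0) depth=24
  lookup 214.181.227.85: bits 1101011010110101111000110101 walk d0:H2→d1:-→d2:-→d3:-→d4:-→d5:-→d6:-→d7:-→d8:-→d9:-→d10:-→d11:-→d12:H2→d13:-→d14:-→d15:-→d16:-→d17:-→d18:-→d19:-→d20:-→d21:-→d22:-→d23:-→d24:-→d25:-→d26:-→d27:-→d28:H4 -> H4
  lookup 204.0.19.198: bits 11001100 walk d0:H2→d1:-→d2:-→d3:-→d4:-→d5:-→d6:-→d7:-→d8:H2 -> H2
  + 119.184.0.0/13 (H2) depth=13
  del 214.176.0.0/12 (clear depth 12)
  lookup 12.185.99.238: bits 0 walk d0:H2→d1:- -> H2

== LOOKUPS ==
["H0","H2","H4","H2","H2"]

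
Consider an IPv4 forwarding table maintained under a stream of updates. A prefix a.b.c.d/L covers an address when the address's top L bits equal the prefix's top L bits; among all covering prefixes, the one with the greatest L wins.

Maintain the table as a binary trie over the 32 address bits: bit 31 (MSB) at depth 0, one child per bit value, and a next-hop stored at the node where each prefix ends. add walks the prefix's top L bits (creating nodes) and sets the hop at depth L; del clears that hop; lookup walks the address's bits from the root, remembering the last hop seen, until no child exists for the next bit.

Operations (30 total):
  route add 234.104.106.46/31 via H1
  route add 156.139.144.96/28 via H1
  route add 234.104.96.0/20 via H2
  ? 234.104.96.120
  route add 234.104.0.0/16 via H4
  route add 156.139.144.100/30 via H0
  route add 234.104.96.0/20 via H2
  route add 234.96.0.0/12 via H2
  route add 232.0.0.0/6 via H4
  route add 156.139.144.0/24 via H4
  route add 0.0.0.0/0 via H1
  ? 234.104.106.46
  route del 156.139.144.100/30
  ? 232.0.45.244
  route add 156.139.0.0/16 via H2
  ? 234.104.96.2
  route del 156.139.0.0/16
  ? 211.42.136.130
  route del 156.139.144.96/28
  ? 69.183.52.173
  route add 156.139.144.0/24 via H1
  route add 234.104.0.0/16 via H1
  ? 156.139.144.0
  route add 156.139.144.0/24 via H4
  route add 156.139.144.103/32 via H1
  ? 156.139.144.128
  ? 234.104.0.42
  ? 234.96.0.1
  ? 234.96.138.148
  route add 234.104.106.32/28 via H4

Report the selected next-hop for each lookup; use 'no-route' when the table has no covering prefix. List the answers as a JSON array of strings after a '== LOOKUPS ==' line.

Trace:
  + 234.104.106.46/31 (H1) depth=31
  + 156.139.144.96/28 (H1) depth=28
  + 234.104.96.0/20 (H2) depth=20
  ? 234.104.96.120  path d0:-→d1:-→d2:-→d3:-→d4:-→d5:-→d6:-→d7:-→d8:-→d9:-→d10:-→d11:-→d12:-→d13:-→d14:-→d15:-→d16:-→d17:-→d18:-→d19:-→d20:H2  best=H2
  + 234.104.0.0/16 (H4) depth=16
  + 156.139.144.100/30 (H0) depth=30
  + 234.104.96.0/20 (H2) depth=20
  + 234.96.0.0/12 (H2) depth=12
  + 232.0.0.0/6 (H4) depth=6
  + 156.139.144.0/24 (H4) depth=24
  + 0.0.0.0/0 (H1) depth=0
  ? 234.104.106.46  path d0:H1→d1:-→d2:-→d3:-→d4:-→d5:-→d6:H4→d7:-→d8:-→d9:-→d10:-→d11:-→d12:H2→d13:-→d14:-→d15:-→d16:H4→d17:-→d18:-→d19:-→d20:H2→d21:-→d22:-→d23:-→d24:-→d25:-→d26:-→d27:-→d28:-→d29:-→d30:-→d31:H1  best=H1
  del 156.139.144.100/30 (clear depth 30)
  ? 232.0.45.244  path d0:H1→d1:-→d2:-→d3:-→d4:-→d5:-→d6:H4  best=H4
  + 156.139.0.0/16 (H2) depth=16
  ? 234.104.96.2  path d0:H1→d1:-→d2:-→d3:-→d4:-→d5:-→d6:H4→d7:-→d8:-→d9:-→d10:-→d11:-→d12:H2→d13:-→d14:-→d15:-→d16:H4→d17:-→d18:-→d19:-→d20:H2  best=H2
  del 156.139.0.0/16 (clear depth 16)
  ? 211.42.136.130  path d0:H1→d1:-→d2:-  best=H1
  del 156.139.144.96/28 (clear depth 28)
  ? 69.183.52.173  path d0:H1  best=H1
  + 156.139.144.0/24 (H1) depth=24
  + 234.104.0.0/16 (H1) depth=16
  ? 156.139.144.0  path d0:H1→d1:-→d2:-→d3:-→d4:-→d5:-→d6:-→d7:-→d8:-→d9:-→d10:-→d11:-→d12:-→d13:-→d14:-→d15:-→d16:-→d17:-→d18:-→d19:-→d20:-→d21:-→d22:-→d23:-→d24:H1→d25:-  best=H1
  + 156.139.144.0/24 (H4) depth=24
  + 156.139.144.103/32 (H1) depth=32
  ? 156.139.144.128  path d0:H1→d1:-→d2:-→d3:-→d4:-→d5:-→d6:-→d7:-→d8:-→d9:-→d10:-→d11:-→d12:-→d13:-→d14:-→d15:-→d16:-→d17:-→d18:-→d19:-→d20:-→d21:-→d22:-→d23:-→d24:H4  best=H4
  ? 234.104.0.42  path d0:H1→d1:-→d2:-→d3:-→d4:-→d5:-→d6:H4→d7:-→d8:-→d9:-→d10:-→d11:-→d12:H2→d13:-→d14:-→d15:-→d16:H1→d17:-  best=H1
  ? 234.96.0.1  path d0:H1→d1:-→d2:-→d3:-→d4:-→d5:-→d6:H4→d7:-→d8:-→d9:-→d10:-→d11:-→d12:H2  best=H2
  ? 234.96.138.148  path d0:H1→d1:-→d2:-→d3:-→d4:-→d5:-→d6:H4→d7:-→d8:-→d9:-→d10:-→d11:-→d12:H2  best=H2
  + 234.104.106.32/28 (H4) depth=28

== LOOKUPS ==
["H2","H1","H4","H2","H1","H1","H1","H4","H1","H2","H2"]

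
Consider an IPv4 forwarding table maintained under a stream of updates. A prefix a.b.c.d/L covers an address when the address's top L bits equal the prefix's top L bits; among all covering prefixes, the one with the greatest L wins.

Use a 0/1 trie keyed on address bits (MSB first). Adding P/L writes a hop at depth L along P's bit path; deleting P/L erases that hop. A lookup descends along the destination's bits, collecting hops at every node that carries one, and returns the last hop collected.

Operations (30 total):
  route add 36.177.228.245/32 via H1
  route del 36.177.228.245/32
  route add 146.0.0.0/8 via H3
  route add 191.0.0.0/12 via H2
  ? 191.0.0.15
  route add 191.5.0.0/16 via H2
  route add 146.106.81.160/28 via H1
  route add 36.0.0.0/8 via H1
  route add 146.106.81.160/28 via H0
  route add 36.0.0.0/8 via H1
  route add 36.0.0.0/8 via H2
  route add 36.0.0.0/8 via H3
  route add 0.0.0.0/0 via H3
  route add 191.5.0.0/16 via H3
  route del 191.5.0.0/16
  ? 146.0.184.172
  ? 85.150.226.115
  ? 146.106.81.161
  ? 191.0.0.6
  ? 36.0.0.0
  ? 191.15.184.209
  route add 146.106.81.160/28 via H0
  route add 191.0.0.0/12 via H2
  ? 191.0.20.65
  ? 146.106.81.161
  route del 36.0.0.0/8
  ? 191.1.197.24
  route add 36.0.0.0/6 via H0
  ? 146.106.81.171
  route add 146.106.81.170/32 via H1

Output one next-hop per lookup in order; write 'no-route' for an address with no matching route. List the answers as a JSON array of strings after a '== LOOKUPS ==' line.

Apply in order:
  + 36.177.228.245/32 (H1) depth=32
  del 36.177.228.245/32 (clear depth 32)
  + 146.0.0.0/8 (H3) depth=8
  + 191.0.0.0/12 (H2) depth=12
  ? 191.0.0.15  path d0:-→d1:-→d2:-→d3:-→d4:-→d5:-→d6:-→d7:-→d8:-→d9:-→d10:-→d11:-→d12:H2  best=H2
  + 191.5.0.0/16 (H2) depth=16
  + 146.106.81.160/28 (H1) depth=28
  + 36.0.0.0/8 (H1) depth=8
  + 146.106.81.160/28 (H0) depth=28
  + 36.0.0.0/8 (H1) depth=8
  + 36.0.0.0/8 (H2) depth=8
  + 36.0.0.0/8 (H3) depth=8
  + 0.0.0.0/0 (H3) depth=0
  + 191.5.0.0/16 (H3) depth=16
  del 191.5.0.0/16 (clear depth 16)
  ? 146.0.184.172  path d0:H3→d1:-→d2:-→d3:-→d4:-→d5:-→d6:-→d7:-→d8:H3→d9:-  best=H3
  ? 85.150.226.115  path d0:H3→d1:-  best=H3
  ? 146.106.81.161  path d0:H3→d1:-→d2:-→d3:-→d4:-→d5:-→d6:-→d7:-→d8:H3→d9:-→d10:-→d11:-→d12:-→d13:-→d14:-→d15:-→d16:-→d17:-→d18:-→d19:-→d20:-→d21:-→d22:-→d23:-→d24:-→d25:-→d26:-→d27:-→d28:H0  best=H0
  ? 191.0.0.6  path d0:H3→d1:-→d2:-→d3:-→d4:-→d5:-→d6:-→d7:-→d8:-→d9:-→d10:-→d11:-→d12:H2→d13:-  best=H2
  ? 36.0.0.0  path d0:H3→d1:-→d2:-→d3:-→d4:-→d5:-→d6:-→d7:-→d8:H3  best=H3
  ? 191.15.184.209  path d0:H3→d1:-→d2:-→d3:-→d4:-→d5:-→d6:-→d7:-→d8:-→d9:-→d10:-→d11:-→d12:H2  best=H2
  + 146.106.81.160/28 (H0) depth=28
  + 191.0.0.0/12 (H2) depth=12
  ? 191.0.20.65  path d0:H3→d1:-→d2:-→d3:-→d4:-→d5:-→d6:-→d7:-→d8:-→d9:-→d10:-→d11:-→d12:H2→d13:-  best=H2
  ? 146.106.81.161  path d0:H3→d1:-→d2:-→d3:-→d4:-→d5:-→d6:-→d7:-→d8:H3→d9:-→d10:-→d11:-→d12:-→d13:-→d14:-→d15:-→d16:-→d17:-→d18:-→d19:-→d20:-→d21:-→d22:-→d23:-→d24:-→d25:-→d26:-→d27:-→d28:H0  best=H0
  del 36.0.0.0/8 (clear depth 8)
  ? 191.1.197.24  path d0:H3→d1:-→d2:-→d3:-→d4:-→d5:-→d6:-→d7:-→d8:-→d9:-→d10:-→d11:-→d12:H2→d13:-  best=H2
  + 36.0.0.0/6 (H0) depth=6
  ? 146.106.81.171  path d0:H3→d1:-→d2:-→d3:-→d4:-→d5:-→d6:-→d7:-→d8:H3→d9:-→d10:-→d11:-→d12:-→d13:-→d14:-→d15:-→d16:-→d17:-→d18:-→d19:-→d20:-→d21:-→d22:-→d23:-→d24:-→d25:-→d26:-→d27:-→d28:H0  best=H0
  + 146.106.81.170/32 (H1) depth=32

== LOOKUPS ==
["H2","H3","H3","H0","H2","H3","H2","H2","H0","H2","H0"]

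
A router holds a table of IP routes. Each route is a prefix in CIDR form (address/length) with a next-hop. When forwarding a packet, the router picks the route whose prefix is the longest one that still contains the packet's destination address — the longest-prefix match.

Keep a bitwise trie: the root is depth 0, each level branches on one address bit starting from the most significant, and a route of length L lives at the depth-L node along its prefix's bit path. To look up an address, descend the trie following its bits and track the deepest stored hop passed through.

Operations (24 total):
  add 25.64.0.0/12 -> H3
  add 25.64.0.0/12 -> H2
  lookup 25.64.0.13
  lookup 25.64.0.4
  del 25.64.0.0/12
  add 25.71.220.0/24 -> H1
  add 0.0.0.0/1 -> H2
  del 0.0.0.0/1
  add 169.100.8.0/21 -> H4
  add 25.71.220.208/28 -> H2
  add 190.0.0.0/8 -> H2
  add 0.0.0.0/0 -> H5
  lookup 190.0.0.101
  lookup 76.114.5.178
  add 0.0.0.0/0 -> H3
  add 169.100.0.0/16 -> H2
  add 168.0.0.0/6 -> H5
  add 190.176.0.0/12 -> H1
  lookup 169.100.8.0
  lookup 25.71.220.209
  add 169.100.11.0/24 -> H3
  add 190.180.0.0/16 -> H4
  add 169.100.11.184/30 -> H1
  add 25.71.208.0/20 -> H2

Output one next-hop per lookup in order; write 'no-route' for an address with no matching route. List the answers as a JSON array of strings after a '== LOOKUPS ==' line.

Trace:
  + 25.64.0.0/12 (H3) depth=12
  + 25.64.0.0/12 (H2) depth=12
  Q 25.64.0.13: descend 000110010100 ; hops seen [H2] ; pick H2
  Q 25.64.0.4: descend 000110010100 ; hops seen [H2] ; pick H2
  del 25.64.0.0/12 (clear depth 12)
  + 25.71.220.0/24 (H1) depth=24
  + 0.0.0.0/1 (H2) depth=1
  del 0.0.0.0/1 (clear depth 1)
  + 169.100.8.0/21 (H4) depth=21
  + 25.71.220.208/28 (H2) depth=28
  + 190.0.0.0/8 (H2) depth=8
  + 0.0.0.0/0 (H5) depth=0
  Q 190.0.0.101: descend 10111110 ; hops seen [H5,H2] ; pick H2
  Q 76.114.5.178: descend 0 ; hops seen [H5] ; pick H5
  + 0.0.0.0/0 (H3) depth=0
  + 169.100.0.0/16 (H2) depth=16
  + 168.0.0.0/6 (H5) depth=6
  + 190.176.0.0/12 (H1) depth=12
  Q 169.100.8.0: descend 101010010110010000001 ; hops seen [H3,H5,H2,H4] ; pick H4
  Q 25.71.220.209: descend 0001100101000111110111001101 ; hops seen [H3,H1,H2] ; pick H2
  + 169.100.11.0/24 (H3) depth=24
  + 190.180.0.0/16 (H4) depth=16
  + 169.100.11.184/30 (H1) depth=30
  + 25.71.208.0/20 (H2) depth=20

== LOOKUPS ==
["H2","H2","H2","H5","H4","H2"]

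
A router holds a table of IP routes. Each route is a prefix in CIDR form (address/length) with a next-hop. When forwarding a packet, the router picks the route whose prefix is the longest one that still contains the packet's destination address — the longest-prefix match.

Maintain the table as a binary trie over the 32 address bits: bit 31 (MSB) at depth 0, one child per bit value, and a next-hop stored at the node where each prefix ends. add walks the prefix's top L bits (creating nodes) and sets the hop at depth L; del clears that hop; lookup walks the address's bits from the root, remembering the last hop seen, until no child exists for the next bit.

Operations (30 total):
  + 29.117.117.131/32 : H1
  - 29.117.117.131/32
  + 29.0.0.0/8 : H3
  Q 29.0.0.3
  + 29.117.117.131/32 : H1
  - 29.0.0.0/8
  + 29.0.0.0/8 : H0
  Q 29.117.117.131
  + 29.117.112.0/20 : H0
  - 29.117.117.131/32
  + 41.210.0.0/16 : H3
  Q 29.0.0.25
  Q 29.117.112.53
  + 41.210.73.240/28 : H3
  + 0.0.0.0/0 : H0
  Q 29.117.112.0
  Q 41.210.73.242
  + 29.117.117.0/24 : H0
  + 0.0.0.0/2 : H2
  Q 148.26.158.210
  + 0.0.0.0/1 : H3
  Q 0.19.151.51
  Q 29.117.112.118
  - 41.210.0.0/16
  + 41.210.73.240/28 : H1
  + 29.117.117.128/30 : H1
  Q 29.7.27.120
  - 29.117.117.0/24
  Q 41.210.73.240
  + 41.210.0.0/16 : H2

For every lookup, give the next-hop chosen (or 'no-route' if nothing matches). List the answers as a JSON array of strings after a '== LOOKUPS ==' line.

Apply in order:
  + 29.117.117.131/32 (H1) depth=32
  - 29.117.117.131/32 clear@32
  + 29.0.0.0/8 (H3) depth=8
  Q 29.0.0.3: descend 000111010 ; hops seen [H3] ; pick H3
  + 29.117.117.131/32 (H1) depth=32
  - 29.0.0.0/8 clear@8
  + 29.0.0.0/8 (H0) depth=8
  Q 29.117.117.131: descend 00011101011101010111010110000011 ; hops seen [H0,H1] ; pick H1
  + 29.117.112.0/20 (H0) depth=20
  - 29.117.117.131/32 clear@32
  + 41.210.0.0/16 (H3) depth=16
  Q 29.0.0.25: descend 000111010 ; hops seen [H0] ; pick H0
  Q 29.117.112.53: descend 000111010111010101110 ; hops seen [H0,H0] ; pick H0
  + 41.210.73.240/28 (H3) depth=28
  + 0.0.0.0/0 (H0) depth=0
  Q 29.117.112.0: descend 000111010111010101110 ; hops seen [H0,H0,H0] ; pick H0
  Q 41.210.73.242: descend 0010100111010010010010011111 ; hops seen [H0,H3,H3] ; pick H3
  + 29.117.117.0/24 (H0) depth=24
  + 0.0.0.0/2 (H2) depth=2
  Q 148.26.158.210: descend ε ; hops seen [H0] ; pick H0
  + 0.0.0.0/1 (H3) depth=1
  Q 0.19.151.51: descend 000 ; hops seen [H0,H3,H2] ; pick H2
  Q 29.117.112.118: descend 000111010111010101110 ; hops seen [H0,H3,H2,H0,H0] ; pick H0
  - 41.210.0.0/16 clear@16
  + 41.210.73.240/28 (H1) depth=28
  + 29.117.117.128/30 (H1) depth=30
  Q 29.7.27.120: descend 000111010 ; hops seen [H0,H3,H2,H0] ; pick H0
  - 29.117.117.0/24 clear@24
  Q 41.210.73.240: descend 0010100111010010010010011111 ; hops seen [H0,H3,H2,H1] ; pick H1
  + 41.210.0.0/16 (H2) depth=16

== LOOKUPS ==
["H3","H1","H0","H0","H0","H3","H0","H2","H0","H0","H1"]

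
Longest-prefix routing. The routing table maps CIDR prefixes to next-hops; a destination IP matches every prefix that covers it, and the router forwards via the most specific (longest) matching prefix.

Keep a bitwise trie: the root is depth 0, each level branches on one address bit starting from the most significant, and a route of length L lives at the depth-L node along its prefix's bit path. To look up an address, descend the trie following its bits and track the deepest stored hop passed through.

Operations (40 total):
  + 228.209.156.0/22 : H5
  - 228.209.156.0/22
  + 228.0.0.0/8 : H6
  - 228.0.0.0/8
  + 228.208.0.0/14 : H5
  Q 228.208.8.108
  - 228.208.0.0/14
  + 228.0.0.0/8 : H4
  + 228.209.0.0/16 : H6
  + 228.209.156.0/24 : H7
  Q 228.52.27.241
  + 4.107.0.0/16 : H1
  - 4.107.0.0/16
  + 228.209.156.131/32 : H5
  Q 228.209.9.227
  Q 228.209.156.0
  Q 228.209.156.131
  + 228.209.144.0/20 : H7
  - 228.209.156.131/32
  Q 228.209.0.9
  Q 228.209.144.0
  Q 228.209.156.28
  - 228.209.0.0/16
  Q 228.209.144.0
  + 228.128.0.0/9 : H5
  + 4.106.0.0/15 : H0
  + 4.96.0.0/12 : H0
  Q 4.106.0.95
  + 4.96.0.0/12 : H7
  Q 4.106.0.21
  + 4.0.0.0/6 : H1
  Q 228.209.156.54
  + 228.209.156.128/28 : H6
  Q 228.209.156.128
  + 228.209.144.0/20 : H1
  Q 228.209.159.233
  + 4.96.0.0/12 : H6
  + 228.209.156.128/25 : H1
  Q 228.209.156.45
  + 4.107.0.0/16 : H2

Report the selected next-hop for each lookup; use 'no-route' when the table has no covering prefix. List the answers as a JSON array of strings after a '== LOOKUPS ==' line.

Process each operation:
  + 228.209.156.0/22 (H5) depth=22
  - 228.209.156.0/22 clear@22
  + 228.0.0.0/8 (H6) depth=8
  - 228.0.0.0/8 clear@8
  + 228.208.0.0/14 (H5) depth=14
  Q 228.208.8.108: descend 111001001101000 ; hops seen [H5] ; pick H5
  - 228.208.0.0/14 clear@14
  + 228.0.0.0/8 (H4) depth=8
  + 228.209.0.0/16 (H6) depth=16
  + 228.209.156.0/24 (H7) depth=24
  Q 228.52.27.241: descend 11100100 ; hops seen [H4] ; pick H4
  + 4.107.0.0/16 (H1) depth=16
  - 4.107.0.0/16 clear@16
  + 228.209.156.131/32 (H5) depth=32
  Q 228.209.9.227: descend 1110010011010001 ; hops seen [H4,H6] ; pick H6
  Q 228.209.156.0: descend 111001001101000110011100 ; hops seen [H4,H6,H7] ; pick H7
  Q 228.209.156.131: descend 11100100110100011001110010000011 ; hops seen [H4,H6,H7,H5] ; pick H5
  + 228.209.144.0/20 (H7) depth=20
  - 228.209.156.131/32 clear@32
  Q 228.209.0.9: descend 1110010011010001 ; hops seen [H4,H6] ; pick H6
  Q 228.209.144.0: descend 11100100110100011001 ; hops seen [H4,H6,H7] ; pick H7
  Q 228.209.156.28: descend 111001001101000110011100 ; hops seen [H4,H6,H7,H7] ; pick H7
  - 228.209.0.0/16 clear@16
  Q 228.209.144.0: descend 11100100110100011001 ; hops seen [H4,H7] ; pick H7
  + 228.128.0.0/9 (H5) depth=9
  + 4.106.0.0/15 (H0) depth=15
  + 4.96.0.0/12 (H0) depth=12
  Q 4.106.0.95: descend 000001000110101 ; hops seen [H0,H0] ; pick H0
  + 4.96.0.0/12 (H7) depth=12
  Q 4.106.0.21: descend 000001000110101 ; hops seen [H7,H0] ; pick H0
  + 4.0.0.0/6 (H1) depth=6
  Q 228.209.156.54: descend 111001001101000110011100 ; hops seen [H4,H5,H7,H7] ; pick H7
  + 228.209.156.128/28 (H6) depth=28
  Q 228.209.156.128: descend 111001001101000110011100100000 ; hops seen [H4,H5,H7,H7,H6] ; pick H6
  + 228.209.144.0/20 (H1) depth=20
  Q 228.209.159.233: descend 1110010011010001100111 ; hops seen [H4,H5,H1] ; pick H1
  + 4.96.0.0/12 (H6) depth=12
  + 228.209.156.128/25 (H1) depth=25
  Q 228.209.156.45: descend 111001001101000110011100 ; hops seen [H4,H5,H1,H7] ; pick H7
  + 4.107.0.0/16 (H2) depth=16

== LOOKUPS ==
["H5","H4","H6","H7","H5","H6","H7","H7","H7","H0","H0","H7","H6","H1","H7"]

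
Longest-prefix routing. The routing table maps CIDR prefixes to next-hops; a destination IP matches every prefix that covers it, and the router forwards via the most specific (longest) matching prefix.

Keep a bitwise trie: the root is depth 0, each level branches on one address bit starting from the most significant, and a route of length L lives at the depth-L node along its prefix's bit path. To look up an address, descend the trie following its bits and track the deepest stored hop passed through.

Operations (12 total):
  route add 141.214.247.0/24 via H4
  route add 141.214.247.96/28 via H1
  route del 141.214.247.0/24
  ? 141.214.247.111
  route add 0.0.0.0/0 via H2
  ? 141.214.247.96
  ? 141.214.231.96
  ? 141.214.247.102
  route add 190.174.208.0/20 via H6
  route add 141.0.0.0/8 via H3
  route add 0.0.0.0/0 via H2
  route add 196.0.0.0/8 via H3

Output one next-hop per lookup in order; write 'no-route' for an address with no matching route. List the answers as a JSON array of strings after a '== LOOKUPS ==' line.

Apply in order:
  + 141.214.247.0/24 (H4) depth=24
  + 141.214.247.96/28 (H1) depth=28
  del 141.214.247.0/24 (clear depth 24)
  Q 141.214.247.111: descend 1000110111010110111101110110 ; hops seen [H1] ; pick H1
  + 0.0.0.0/0 (H2) depth=0
  Q 141.214.247.96: descend 1000110111010110111101110110 ; hops seen [H2,H1] ; pick H1
  Q 141.214.231.96: descend 1000110111010110111 ; hops seen [H2] ; pick H2
  Q 141.214.247.102: descend 1000110111010110111101110110 ; hops seen [H2,H1] ; pick H1
  + 190.174.208.0/20 (H6) depth=20
  + 141.0.0.0/8 (H3) depth=8
  + 0.0.0.0/0 (H2) depth=0
  + 196.0.0.0/8 (H3) depth=8

== LOOKUPS ==
["H1","H1","H2","H1"]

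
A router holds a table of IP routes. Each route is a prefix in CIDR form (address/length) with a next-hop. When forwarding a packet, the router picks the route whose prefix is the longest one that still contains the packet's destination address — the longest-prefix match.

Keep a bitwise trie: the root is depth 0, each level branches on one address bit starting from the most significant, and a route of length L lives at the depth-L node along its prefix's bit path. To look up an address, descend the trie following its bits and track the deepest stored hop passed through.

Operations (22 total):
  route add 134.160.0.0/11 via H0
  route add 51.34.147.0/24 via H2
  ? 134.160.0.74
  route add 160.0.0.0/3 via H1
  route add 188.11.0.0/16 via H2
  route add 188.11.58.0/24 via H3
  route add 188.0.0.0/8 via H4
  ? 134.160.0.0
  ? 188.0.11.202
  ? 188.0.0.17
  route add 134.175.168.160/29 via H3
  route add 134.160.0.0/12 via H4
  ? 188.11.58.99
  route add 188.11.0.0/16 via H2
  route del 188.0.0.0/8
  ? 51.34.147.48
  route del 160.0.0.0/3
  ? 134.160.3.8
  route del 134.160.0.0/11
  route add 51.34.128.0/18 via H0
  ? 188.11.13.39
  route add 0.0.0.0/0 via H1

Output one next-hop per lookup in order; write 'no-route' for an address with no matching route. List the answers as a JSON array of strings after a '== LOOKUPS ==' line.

Process each operation:
  add 134.160.0.0/11 -> H0 at depth 11
  add 51.34.147.0/24 -> H2 at depth 24
  lookup 134.160.0.74: bits 10000110101 walk d0:-→d1:-→d2:-→d3:-→d4:-→d5:-→d6:-→d7:-→d8:-→d9:-→d10:-→d11:H0 -> H0
  add 160.0.0.0/3 -> H1 at depth 3
  add 188.11.0.0/16 -> H2 at depth 16
  add 188.11.58.0/24 -> H3 at depth 24
  add 188.0.0.0/8 -> H4 at depth 8
  lookup 134.160.0.0: bits 10000110101 walk d0:-→d1:-→d2:-→d3:-→d4:-→d5:-→d6:-→d7:-→d8:-→d9:-→d10:-→d11:H0 -> H0
  lookup 188.0.11.202: bits 101111000000 walk d0:-→d1:-→d2:-→d3:H1→d4:-→d5:-→d6:-→d7:-→d8:H4→d9:-→d10:-→d11:-→d12:- -> H4
  lookup 188.0.0.17: bits 101111000000 walk d0:-→d1:-→d2:-→d3:H1→d4:-→d5:-→d6:-→d7:-→d8:H4→d9:-→d10:-→d11:-→d12:- -> H4
  add 134.175.168.160/29 -> H3 at depth 29
  add 134.160.0.0/12 -> H4 at depth 12
  lookup 188.11.58.99: bits 101111000000101100111010 walk d0:-→d1:-→d2:-→d3:H1→d4:-→d5:-→d6:-→d7:-→d8:H4→d9:-→d10:-→d11:-→d12:-→d13:-→d14:-→d15:-→d16:H2→d17:-→d18:-→d19:-→d20:-→d21:-→d22:-→d23:-→d24:H3 -> H3
  add 188.11.0.0/16 -> H2 at depth 16
  - 188.0.0.0/8 clear@8
  lookup 51.34.147.48: bits 001100110010001010010011 walk d0:-→d1:-→d2:-→d3:-→d4:-→d5:-→d6:-→d7:-→d8:-→d9:-→d10:-→d11:-→d12:-→d13:-→d14:-→d15:-→d16:-→d17:-→d18:-→d19:-→d20:-→d21:-→d22:-→d23:-→d24:H2 -> H2
  - 160.0.0.0/3 clear@3
  lookup 134.160.3.8: bits 100001101010 walk d0:-→d1:-→d2:-→d3:-→d4:-→d5:-→d6:-→d7:-→d8:-→d9:-→d10:-→d11:H0→d12:H4 -> H4
  - 134.160.0.0/11 clear@11
  add 51.34.128.0/18 -> H0 at depth 18
  lookup 188.11.13.39: bits 101111000000101100 walk d0:-→d1:-→d2:-→d3:-→d4:-→d5:-→d6:-→d7:-→d8:-→d9:-→d10:-→d11:-→d12:-→d13:-→d14:-→d15:-→d16:H2→d17:-→d18:- -> H2
  add 0.0.0.0/0 -> H1 at depth 0

== LOOKUPS ==
["H0","H0","H4","H4","H3","H2","H4","H2"]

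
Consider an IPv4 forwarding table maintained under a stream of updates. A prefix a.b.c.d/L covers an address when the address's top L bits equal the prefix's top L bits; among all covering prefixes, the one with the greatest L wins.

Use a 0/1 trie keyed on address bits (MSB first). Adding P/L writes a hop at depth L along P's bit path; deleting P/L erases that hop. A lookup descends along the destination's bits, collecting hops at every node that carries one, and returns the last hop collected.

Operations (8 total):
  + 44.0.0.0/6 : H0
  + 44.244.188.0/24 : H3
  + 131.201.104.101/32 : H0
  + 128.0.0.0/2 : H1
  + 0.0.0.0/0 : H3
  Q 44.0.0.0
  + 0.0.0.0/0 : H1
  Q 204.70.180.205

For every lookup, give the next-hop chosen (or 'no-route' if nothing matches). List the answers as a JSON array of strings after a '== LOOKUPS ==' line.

Apply in order:
  add 44.0.0.0/6 -> H0 at depth 6
  add 44.244.188.0/24 -> H3 at depth 24
  add 131.201.104.101/32 -> H0 at depth 32
  add 128.0.0.0/2 -> H1 at depth 2
  add 0.0.0.0/0 -> H3 at depth 0
  Q 44.0.0.0: descend 00101100 ; hops seen [H3,H0] ; pick H0
  add 0.0.0.0/0 -> H1 at depth 0
  Q 204.70.180.205: descend 1 ; hops seen [H1] ; pick H1

== LOOKUPS ==
["H0","H1"]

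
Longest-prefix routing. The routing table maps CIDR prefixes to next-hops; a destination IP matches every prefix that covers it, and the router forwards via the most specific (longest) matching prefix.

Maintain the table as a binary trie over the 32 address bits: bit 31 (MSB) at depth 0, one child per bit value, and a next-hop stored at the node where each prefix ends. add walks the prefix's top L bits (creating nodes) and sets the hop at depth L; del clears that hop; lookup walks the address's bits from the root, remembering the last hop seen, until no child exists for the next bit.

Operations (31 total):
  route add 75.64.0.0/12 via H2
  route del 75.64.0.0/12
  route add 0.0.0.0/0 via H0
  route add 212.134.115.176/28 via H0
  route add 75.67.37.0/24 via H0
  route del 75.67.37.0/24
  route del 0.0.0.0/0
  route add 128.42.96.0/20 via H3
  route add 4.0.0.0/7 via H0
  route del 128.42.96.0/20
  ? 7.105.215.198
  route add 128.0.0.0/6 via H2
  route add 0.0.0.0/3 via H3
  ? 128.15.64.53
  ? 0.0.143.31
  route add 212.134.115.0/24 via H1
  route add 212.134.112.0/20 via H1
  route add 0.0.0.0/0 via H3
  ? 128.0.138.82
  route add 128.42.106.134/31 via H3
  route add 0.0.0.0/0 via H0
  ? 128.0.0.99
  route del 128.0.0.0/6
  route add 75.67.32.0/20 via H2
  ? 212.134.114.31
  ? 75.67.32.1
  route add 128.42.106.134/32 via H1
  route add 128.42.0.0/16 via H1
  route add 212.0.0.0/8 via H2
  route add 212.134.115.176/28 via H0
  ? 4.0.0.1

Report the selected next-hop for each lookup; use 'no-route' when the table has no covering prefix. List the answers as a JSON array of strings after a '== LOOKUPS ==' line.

Process each operation:
  add 75.64.0.0/12 -> H2 at depth 12
  - 75.64.0.0/12 clear@12
  add 0.0.0.0/0 -> H0 at depth 0
  add 212.134.115.176/28 -> H0 at depth 28
  add 75.67.37.0/24 -> H0 at depth 24
  - 75.67.37.0/24 clear@24
  - 0.0.0.0/0 clear@0
  add 128.42.96.0/20 -> H3 at depth 20
  add 4.0.0.0/7 -> H0 at depth 7
  - 128.42.96.0/20 clear@20
  ? 7.105.215.198  path d0:-→d1:-→d2:-→d3:-→d4:-→d5:-→d6:-  best=no-route
  add 128.0.0.0/6 -> H2 at depth 6
  add 0.0.0.0/3 -> H3 at depth 3
  ? 128.15.64.53  path d0:-→d1:-→d2:-→d3:-→d4:-→d5:-→d6:H2→d7:-→d8:-→d9:-→d10:-  best=H2
  ? 0.0.143.31  path d0:-→d1:-→d2:-→d3:H3→d4:-→d5:-  best=H3
  add 212.134.115.0/24 -> H1 at depth 24
  add 212.134.112.0/20 -> H1 at depth 20
  add 0.0.0.0/0 -> H3 at depth 0
  ? 128.0.138.82  path d0:H3→d1:-→d2:-→d3:-→d4:-→d5:-→d6:H2→d7:-→d8:-→d9:-→d10:-  best=H2
  add 128.42.106.134/31 -> H3 at depth 31
  add 0.0.0.0/0 -> H0 at depth 0
  ? 128.0.0.99  path d0:H0→d1:-→d2:-→d3:-→d4:-→d5:-→d6:H2→d7:-→d8:-→d9:-→d10:-  best=H2
  - 128.0.0.0/6 clear@6
  add 75.67.32.0/20 -> H2 at depth 20
  ? 212.134.114.31  path d0:H0→d1:-→d2:-→d3:-→d4:-→d5:-→d6:-→d7:-→d8:-→d9:-→d10:-→d11:-→d12:-→d13:-→d14:-→d15:-→d16:-→d17:-→d18:-→d19:-→d20:H1→d21:-→d22:-→d23:-  best=H1
  ? 75.67.32.1  path d0:H0→d1:-→d2:-→d3:-→d4:-→d5:-→d6:-→d7:-→d8:-→d9:-→d10:-→d11:-→d12:-→d13:-→d14:-→d15:-→d16:-→d17:-→d18:-→d19:-→d20:H2→d21:-  best=H2
  add 128.42.106.134/32 -> H1 at depth 32
  add 128.42.0.0/16 -> H1 at depth 16
  add 212.0.0.0/8 -> H2 at depth 8
  add 212.134.115.176/28 -> H0 at depth 28
  ? 4.0.0.1  path d0:H0→d1:-→d2:-→d3:H3→d4:-→d5:-→d6:-→d7:H0  best=H0

== LOOKUPS ==
["no-route","H2","H3","H2","H2","H1","H2","H0"]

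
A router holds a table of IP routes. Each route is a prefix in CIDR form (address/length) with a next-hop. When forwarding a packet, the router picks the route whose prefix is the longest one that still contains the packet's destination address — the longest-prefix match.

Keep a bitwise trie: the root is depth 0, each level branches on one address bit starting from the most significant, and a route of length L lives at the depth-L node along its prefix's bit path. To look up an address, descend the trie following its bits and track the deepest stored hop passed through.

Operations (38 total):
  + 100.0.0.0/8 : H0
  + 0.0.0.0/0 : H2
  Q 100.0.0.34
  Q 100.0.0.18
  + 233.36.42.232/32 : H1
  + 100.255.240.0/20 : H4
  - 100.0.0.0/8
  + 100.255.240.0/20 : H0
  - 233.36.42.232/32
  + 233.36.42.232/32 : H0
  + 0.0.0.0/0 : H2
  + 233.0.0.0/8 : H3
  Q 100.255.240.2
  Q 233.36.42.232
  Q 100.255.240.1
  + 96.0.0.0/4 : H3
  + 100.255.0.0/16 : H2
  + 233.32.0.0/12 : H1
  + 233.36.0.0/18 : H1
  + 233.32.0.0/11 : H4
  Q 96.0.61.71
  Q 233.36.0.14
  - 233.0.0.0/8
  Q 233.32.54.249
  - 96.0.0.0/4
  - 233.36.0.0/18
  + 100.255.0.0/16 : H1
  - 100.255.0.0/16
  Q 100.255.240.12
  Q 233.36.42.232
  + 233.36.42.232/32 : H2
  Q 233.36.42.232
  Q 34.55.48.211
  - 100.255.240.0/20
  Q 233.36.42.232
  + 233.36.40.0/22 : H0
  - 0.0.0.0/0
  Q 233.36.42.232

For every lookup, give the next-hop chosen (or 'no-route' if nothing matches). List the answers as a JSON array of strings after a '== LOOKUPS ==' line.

Apply in order:
  + 100.0.0.0/8 (H0) depth=8
  + 0.0.0.0/0 (H2) depth=0
  Q 100.0.0.34: descend 01100100 ; hops seen [H2,H0] ; pick H0
  Q 100.0.0.18: descend 01100100 ; hops seen [H2,H0] ; pick H0
  + 233.36.42.232/32 (H1) depth=32
  + 100.255.240.0/20 (H4) depth=20
  del 100.0.0.0/8 (clear depth 8)
  + 100.255.240.0/20 (H0) depth=20
  del 233.36.42.232/32 (clear depth 32)
  + 233.36.42.232/32 (H0) depth=32
  + 0.0.0.0/0 (H2) depth=0
  + 233.0.0.0/8 (H3) depth=8
  Q 100.255.240.2: descend 01100100111111111111 ; hops seen [H2,H0] ; pick H0
  Q 233.36.42.232: descend 11101001001001000010101011101000 ; hops seen [H2,H3,H0] ; pick H0
  Q 100.255.240.1: descend 01100100111111111111 ; hops seen [H2,H0] ; pick H0
  + 96.0.0.0/4 (H3) depth=4
  + 100.255.0.0/16 (H2) depth=16
  + 233.32.0.0/12 (H1) depth=12
  + 233.36.0.0/18 (H1) depth=18
  + 233.32.0.0/11 (H4) depth=11
  Q 96.0.61.71: descend 01100 ; hops seen [H2,H3] ; pick H3
  Q 233.36.0.14: descend 111010010010010000 ; hops seen [H2,H3,H4,H1,H1] ; pick H1
  del 233.0.0.0/8 (clear depth 8)
  Q 233.32.54.249: descend 1110100100100 ; hops seen [H2,H4,H1] ; pick H1
  del 96.0.0.0/4 (clear depth 4)
  del 233.36.0.0/18 (clear depth 18)
  + 100.255.0.0/16 (H1) depth=16
  del 100.255.0.0/16 (clear depth 16)
  Q 100.255.240.12: descend 01100100111111111111 ; hops seen [H2,H0] ; pick H0
  Q 233.36.42.232: descend 11101001001001000010101011101000 ; hops seen [H2,H4,H1,H0] ; pick H0
  + 233.36.42.232/32 (H2) depth=32
  Q 233.36.42.232: descend 11101001001001000010101011101000 ; hops seen [H2,H4,H1,H2] ; pick H2
  Q 34.55.48.211: descend 0 ; hops seen [H2] ; pick H2
  del 100.255.240.0/20 (clear depth 20)
  Q 233.36.42.232: descend 11101001001001000010101011101000 ; hops seen [H2,H4,H1,H2] ; pick H2
  + 233.36.40.0/22 (H0) depth=22
  del 0.0.0.0/0 (clear depth 0)
  Q 233.36.42.232: descend 11101001001001000010101011101000 ; hops seen [H4,H1,H0,H2] ; pick H2

== LOOKUPS ==
["H0","H0","H0","H0","H0","H3","H1","H1","H0","H0","H2","H2","H2","H2"]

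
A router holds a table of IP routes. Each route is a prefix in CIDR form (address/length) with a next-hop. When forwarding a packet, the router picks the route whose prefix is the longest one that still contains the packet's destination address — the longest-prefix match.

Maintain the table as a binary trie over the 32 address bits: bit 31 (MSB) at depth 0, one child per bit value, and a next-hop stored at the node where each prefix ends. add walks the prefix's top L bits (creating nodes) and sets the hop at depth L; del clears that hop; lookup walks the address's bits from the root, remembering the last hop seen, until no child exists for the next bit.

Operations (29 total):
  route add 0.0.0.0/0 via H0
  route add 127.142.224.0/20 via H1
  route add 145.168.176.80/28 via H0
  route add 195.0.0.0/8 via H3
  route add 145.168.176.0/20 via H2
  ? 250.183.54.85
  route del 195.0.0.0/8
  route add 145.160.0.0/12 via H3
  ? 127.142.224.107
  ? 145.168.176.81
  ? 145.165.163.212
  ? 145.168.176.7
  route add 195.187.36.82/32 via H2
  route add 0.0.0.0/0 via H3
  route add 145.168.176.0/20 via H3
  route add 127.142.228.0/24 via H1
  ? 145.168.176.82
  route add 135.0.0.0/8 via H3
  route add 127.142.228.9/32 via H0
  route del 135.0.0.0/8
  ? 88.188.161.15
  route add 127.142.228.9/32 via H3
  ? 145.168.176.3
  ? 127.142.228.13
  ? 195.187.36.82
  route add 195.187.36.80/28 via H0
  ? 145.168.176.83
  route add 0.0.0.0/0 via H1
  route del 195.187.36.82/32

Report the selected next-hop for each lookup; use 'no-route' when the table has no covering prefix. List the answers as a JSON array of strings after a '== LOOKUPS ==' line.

Trace:
  + 0.0.0.0/0 (H0) depth=0
  + 127.142.224.0/20 (H1) depth=20
  + 145.168.176.80/28 (H0) depth=28
  + 195.0.0.0/8 (H3) depth=8
  + 145.168.176.0/20 (H2) depth=20
  lookup 250.183.54.85: bits 11 walk d0:H0→d1:-→d2:- -> H0
  del 195.0.0.0/8 (clear depth 8)
  + 145.160.0.0/12 (H3) depth=12
  lookup 127.142.224.107: bits 01111111100011101110 walk d0:H0→d1:-→d2:-→d3:-→d4:-→d5:-→d6:-→d7:-→d8:-→d9:-→d10:-→d11:-→d12:-→d13:-→d14:-→d15:-→d16:-→d17:-→d18:-→d19:-→d20:H1 -> H1
  lookup 145.168.176.81: bits 1001000110101000101100000101 walk d0:H0→d1:-→d2:-→d3:-→d4:-→d5:-→d6:-→d7:-→d8:-→d9:-→d10:-→d11:-→d12:H3→d13:-→d14:-→d15:-→d16:-→d17:-→d18:-→d19:-→d20:H2→d21:-→d22:-→d23:-→d24:-→d25:-→d26:-→d27:-→d28:H0 -> H0
  lookup 145.165.163.212: bits 100100011010 walk d0:H0→d1:-→d2:-→d3:-→d4:-→d5:-→d6:-→d7:-→d8:-→d9:-→d10:-→d11:-→d12:H3 -> H3
  lookup 145.168.176.7: bits 1001000110101000101100000 walk d0:H0→d1:-→d2:-→d3:-→d4:-→d5:-→d6:-→d7:-→d8:-→d9:-→d10:-→d11:-→d12:H3→d13:-→d14:-→d15:-→d16:-→d17:-→d18:-→d19:-→d20:H2→d21:-→d22:-→d23:-→d24:-→d25:- -> H2
  + 195.187.36.82/32 (H2) depth=32
  + 0.0.0.0/0 (H3) depth=0
  + 145.168.176.0/20 (H3) depth=20
  + 127.142.228.0/24 (H1) depth=24
  lookup 145.168.176.82: bits 1001000110101000101100000101 walk d0:H3→d1:-→d2:-→d3:-→d4:-→d5:-→d6:-→d7:-→d8:-→d9:-→d10:-→d11:-→d12:H3→d13:-→d14:-→d15:-→d16:-→d17:-→d18:-→d19:-→d20:H3→d21:-→d22:-→d23:-→d24:-→d25:-→d26:-→d27:-→d28:H0 -> H0
  + 135.0.0.0/8 (H3) depth=8
  + 127.142.228.9/32 (H0) depth=32
  del 135.0.0.0/8 (clear depth 8)
  lookup 88.188.161.15: bits 01 walk d0:H3→d1:-→d2:- -> H3
  + 127.142.228.9/32 (H3) depth=32
  lookup 145.168.176.3: bits 1001000110101000101100000 walk d0:H3→d1:-→d2:-→d3:-→d4:-→d5:-→d6:-→d7:-→d8:-→d9:-→d10:-→d11:-→d12:H3→d13:-→d14:-→d15:-→d16:-→d17:-→d18:-→d19:-→d20:H3→d21:-→d22:-→d23:-→d24:-→d25:- -> H3
  lookup 127.142.228.13: bits 01111111100011101110010000001 walk d0:H3→d1:-→d2:-→d3:-→d4:-→d5:-→d6:-→d7:-→d8:-→d9:-→d10:-→d11:-→d12:-→d13:-→d14:-→d15:-→d16:-→d17:-→d18:-→d19:-→d20:H1→d21:-→d22:-→d23:-→d24:H1→d25:-→d26:-→d27:-→d28:-→d29:- -> H1
  lookup 195.187.36.82: bits 11000011101110110010010001010010 walk d0:H3→d1:-→d2:-→d3:-→d4:-→d5:-→d6:-→d7:-→d8:-→d9:-→d10:-→d11:-→d12:-→d13:-→d14:-→d15:-→d16:-→d17:-→d18:-→d19:-→d20:-→d21:-→d22:-→d23:-→d24:-→d25:-→d26:-→d27:-→d28:-→d29:-→d30:-→d31:-→d32:H2 -> H2
  + 195.187.36.80/28 (H0) depth=28
  lookup 145.168.176.83: bits 1001000110101000101100000101 walk d0:H3→d1:-→d2:-→d3:-→d4:-→d5:-→d6:-→d7:-→d8:-→d9:-→d10:-→d11:-→d12:H3→d13:-→d14:-→d15:-→d16:-→d17:-→d18:-→d19:-→d20:H3→d21:-→d22:-→d23:-→d24:-→d25:-→d26:-→d27:-→d28:H0 -> H0
  + 0.0.0.0/0 (H1) depth=0
  del 195.187.36.82/32 (clear depth 32)

== LOOKUPS ==
["H0","H1","H0","H3","H2","H0","H3","H3","H1","H2","H0"]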